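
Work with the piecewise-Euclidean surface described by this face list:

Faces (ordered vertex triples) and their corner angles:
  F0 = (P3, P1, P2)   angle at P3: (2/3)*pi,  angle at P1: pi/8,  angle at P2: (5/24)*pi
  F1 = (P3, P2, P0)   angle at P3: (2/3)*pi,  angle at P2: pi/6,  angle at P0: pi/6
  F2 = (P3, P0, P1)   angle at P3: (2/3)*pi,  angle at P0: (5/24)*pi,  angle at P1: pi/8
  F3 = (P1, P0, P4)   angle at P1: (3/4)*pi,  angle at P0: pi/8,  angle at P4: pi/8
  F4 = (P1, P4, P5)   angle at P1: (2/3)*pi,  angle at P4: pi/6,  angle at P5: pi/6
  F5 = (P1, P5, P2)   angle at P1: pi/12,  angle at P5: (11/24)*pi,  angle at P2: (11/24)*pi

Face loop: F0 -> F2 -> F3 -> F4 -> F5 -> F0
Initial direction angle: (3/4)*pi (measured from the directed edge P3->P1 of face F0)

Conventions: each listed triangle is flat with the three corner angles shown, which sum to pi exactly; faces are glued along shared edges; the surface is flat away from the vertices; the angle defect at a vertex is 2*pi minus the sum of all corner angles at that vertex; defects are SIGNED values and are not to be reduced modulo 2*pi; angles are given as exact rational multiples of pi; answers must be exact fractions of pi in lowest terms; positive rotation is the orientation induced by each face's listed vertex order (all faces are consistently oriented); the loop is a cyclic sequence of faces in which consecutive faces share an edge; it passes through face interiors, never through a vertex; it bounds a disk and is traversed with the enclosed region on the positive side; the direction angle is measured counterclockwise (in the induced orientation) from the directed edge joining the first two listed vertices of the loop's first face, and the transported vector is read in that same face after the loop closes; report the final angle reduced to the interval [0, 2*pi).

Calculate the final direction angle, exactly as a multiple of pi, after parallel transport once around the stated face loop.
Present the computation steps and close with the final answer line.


enclosed vertex P1: corner angles sum to (7/4)*pi, defect = 2*pi - (7/4)*pi = pi/4
the rotation equals the total enclosed defect, so the final angle is initial + defects (mod 2*pi)
final angle = (3/4)*pi + pi/4 = pi (mod 2*pi)

Answer: final direction angle = pi


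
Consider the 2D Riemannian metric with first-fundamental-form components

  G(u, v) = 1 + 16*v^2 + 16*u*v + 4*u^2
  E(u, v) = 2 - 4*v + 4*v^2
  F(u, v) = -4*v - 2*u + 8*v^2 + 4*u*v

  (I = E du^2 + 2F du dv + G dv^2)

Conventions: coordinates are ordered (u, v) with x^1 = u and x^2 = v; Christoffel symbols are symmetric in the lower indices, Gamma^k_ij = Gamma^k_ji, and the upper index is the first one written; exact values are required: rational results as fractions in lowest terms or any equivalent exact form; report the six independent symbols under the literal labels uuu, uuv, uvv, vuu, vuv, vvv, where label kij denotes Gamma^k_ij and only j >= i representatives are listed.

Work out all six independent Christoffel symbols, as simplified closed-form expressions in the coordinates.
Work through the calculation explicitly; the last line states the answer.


E = 2 - 4*v + 4*v^2; F = -4*v - 2*u + 8*v^2 + 4*u*v; G = 1 + 16*v^2 + 16*u*v + 4*u^2
Gamma^k_ij = (1/2) g^{kl} (d_i g_jl + d_j g_il - d_l g_ij), with g^inv = (1/(EG-F^2)) [[G, -F], [-F, E]]
first partials: E_u = 0, E_v = -4 + 8*v, F_u = -2 + 4*v, F_v = -4 + 16*v + 4*u, G_u = 16*v + 8*u, G_v = 32*v + 16*u
D = EG - F^2 = 2 - 4*v + 20*v^2 + 16*u*v + 4*u^2
expanded: Gamma^u_uu = (G E_u - 2F F_u + F E_v)/(2D), Gamma^u_uv = (G E_v - F G_u)/(2D), Gamma^u_vv = (2G F_v - G G_u - F G_v)/(2D), Gamma^v_uu = (2E F_u - E E_v - F E_u)/(2D), Gamma^v_uv = (E G_u - F E_v)/(2D), Gamma^v_vv = (E G_v - 2F F_v + F G_u)/(2D); substitute and cancel common factors

Answer: Gamma_uuu = 0, Gamma_uuv = (2*v - 1)/(2*u^2 + 8*u*v + 10*v^2 - 2*v + 1), Gamma_uvv = (4*v - 2)/(2*u^2 + 8*u*v + 10*v^2 - 2*v + 1), Gamma_vuu = 0, Gamma_vuv = (2*u + 4*v)/(2*u^2 + 8*u*v + 10*v^2 - 2*v + 1), Gamma_vvv = (4*u + 8*v)/(2*u^2 + 8*u*v + 10*v^2 - 2*v + 1)


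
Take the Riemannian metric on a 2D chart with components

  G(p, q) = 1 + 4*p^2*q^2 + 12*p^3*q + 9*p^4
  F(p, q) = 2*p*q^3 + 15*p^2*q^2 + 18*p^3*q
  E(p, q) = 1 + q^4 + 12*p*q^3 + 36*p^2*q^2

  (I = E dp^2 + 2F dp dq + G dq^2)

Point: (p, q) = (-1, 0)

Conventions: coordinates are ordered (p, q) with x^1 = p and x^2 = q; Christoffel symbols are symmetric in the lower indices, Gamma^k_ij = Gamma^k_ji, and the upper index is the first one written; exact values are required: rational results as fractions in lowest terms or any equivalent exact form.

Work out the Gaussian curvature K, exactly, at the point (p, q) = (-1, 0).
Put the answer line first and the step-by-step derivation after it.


Answer: K = -9/25

E = 1, F = 0, G = 10, EG - F^2 = 10 at the point
E_p = 0, E_q = 0, F_p = 0, F_q = -18, G_p = -36, G_q = -12
E_qq = 72, F_pq = 54, G_pp = 108
Evaluate Brioschi's two determinant matrices M1, M2 and divide by (EG - F^2)^2.
M1 = [[-E_qq/2 + F_pq - G_pp/2, E_p/2, F_p - E_q/2], [F_q - G_p/2, E, F], [G_q/2, F, G]] = [[-36, 0, 0], [0, 1, 0], [-6, 0, 10]]; det M1 = -360
M2 = [[0, E_q/2, G_p/2], [E_q/2, E, F], [G_p/2, F, G]] = [[0, 0, -18], [0, 1, 0], [-18, 0, 10]]; det M2 = -324
det M1 - det M2 = -36; K = -36 / (10)^2 = -9/25


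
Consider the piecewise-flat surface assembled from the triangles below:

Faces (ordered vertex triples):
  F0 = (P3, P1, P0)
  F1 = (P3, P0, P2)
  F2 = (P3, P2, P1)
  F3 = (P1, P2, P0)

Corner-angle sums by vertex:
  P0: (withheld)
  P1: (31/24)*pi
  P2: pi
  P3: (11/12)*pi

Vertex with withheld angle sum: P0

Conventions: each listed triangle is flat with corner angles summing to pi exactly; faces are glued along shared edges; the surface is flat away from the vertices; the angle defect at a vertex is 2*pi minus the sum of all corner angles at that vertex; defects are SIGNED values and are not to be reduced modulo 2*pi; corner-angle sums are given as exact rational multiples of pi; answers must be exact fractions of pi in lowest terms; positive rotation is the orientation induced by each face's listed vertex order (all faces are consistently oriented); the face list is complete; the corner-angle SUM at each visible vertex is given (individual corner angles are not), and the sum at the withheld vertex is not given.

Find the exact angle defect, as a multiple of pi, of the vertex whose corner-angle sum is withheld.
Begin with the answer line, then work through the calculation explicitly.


Answer: defect(P0) = (29/24)*pi

V = 4, E = 6, F = 4; chi = V - E + F = 2
Gauss-Bonnet: total defect = 2*pi*chi = 4*pi; visible defects sum to (67/24)*pi


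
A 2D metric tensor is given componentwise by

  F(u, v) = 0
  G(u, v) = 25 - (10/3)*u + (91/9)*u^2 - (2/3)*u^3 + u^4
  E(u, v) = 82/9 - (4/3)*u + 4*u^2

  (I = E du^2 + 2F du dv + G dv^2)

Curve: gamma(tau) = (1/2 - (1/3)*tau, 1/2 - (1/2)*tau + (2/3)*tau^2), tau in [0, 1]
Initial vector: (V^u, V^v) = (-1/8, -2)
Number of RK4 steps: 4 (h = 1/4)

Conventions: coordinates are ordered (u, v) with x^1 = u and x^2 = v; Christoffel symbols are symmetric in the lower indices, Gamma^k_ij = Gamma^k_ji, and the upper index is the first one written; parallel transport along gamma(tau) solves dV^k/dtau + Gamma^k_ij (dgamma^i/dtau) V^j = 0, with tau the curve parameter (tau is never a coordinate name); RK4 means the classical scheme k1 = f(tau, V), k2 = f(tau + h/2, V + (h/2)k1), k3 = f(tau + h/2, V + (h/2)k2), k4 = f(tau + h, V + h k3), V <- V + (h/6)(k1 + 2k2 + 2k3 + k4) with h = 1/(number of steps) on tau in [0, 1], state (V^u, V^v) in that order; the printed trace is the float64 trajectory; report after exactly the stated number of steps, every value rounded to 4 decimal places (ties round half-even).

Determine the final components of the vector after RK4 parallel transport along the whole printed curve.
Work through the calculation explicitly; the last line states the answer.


gamma'(tau) = (-1/3, -1/2 + (4/3)*tau); f(tau, V)^k = -Gamma^k_ij(gamma(tau)) gamma'^i(tau) V^j; h = 1/4; intermediate values shown to 6 dp
curve data and Christoffel symbols at the stage parameters:
  tau = 0.000000: gamma = (0.500000, 0.500000), gamma' = (-0.333333, -0.500000); Gamma_uuu = 0.141176, Gamma_uuv = 0.000000, Gamma_uvv = -0.358824, Gamma_vuu = 0.000000, Gamma_vuv = 0.131148, Gamma_vvv = 0.000000
  tau = 0.125000: gamma = (0.458333, 0.447917), gamma' = (-0.333333, -0.333333); Gamma_uuu = 0.124907, Gamma_uuv = 0.000000, Gamma_uvv = -0.315846, Gamma_vuu = 0.000000, Gamma_vuv = 0.115345, Gamma_vvv = 0.000000
  tau = 0.250000: gamma = (0.416667, 0.416667), gamma' = (-0.333333, -0.166667); Gamma_uuu = 0.108108, Gamma_uuv = 0.000000, Gamma_uvv = -0.272147, Gamma_vuu = 0.000000, Gamma_vuv = 0.099310, Gamma_vvv = 0.000000
  tau = 0.375000: gamma = (0.375000, 0.406250), gamma' = (-0.333333, 0.000000); Gamma_uuu = 0.090840, Gamma_uuv = 0.000000, Gamma_uvv = -0.227810, Gamma_vuu = 0.000000, Gamma_vuv = 0.083074, Gamma_vvv = 0.000000
  tau = 0.500000: gamma = (0.333333, 0.416667), gamma' = (-0.333333, 0.166667); Gamma_uuu = 0.073171, Gamma_uuv = 0.000000, Gamma_uvv = -0.182927, Gamma_vuu = 0.000000, Gamma_vuv = 0.066667, Gamma_vvv = 0.000000
  tau = 0.625000: gamma = (0.291667, 0.447917), gamma' = (-0.333333, 0.333333); Gamma_uuu = 0.055172, Gamma_uuv = 0.000000, Gamma_uvv = -0.137596, Gamma_vuu = 0.000000, Gamma_vuv = 0.050122, Gamma_vvv = 0.000000
  tau = 0.750000: gamma = (0.250000, 0.500000), gamma' = (-0.333333, 0.500000); Gamma_uuu = 0.036923, Gamma_uuv = 0.000000, Gamma_uvv = -0.091923, Gamma_vuu = 0.000000, Gamma_vuv = 0.033473, Gamma_vvv = 0.000000
  tau = 0.875000: gamma = (0.208333, 0.572917), gamma' = (-0.333333, 0.666667); Gamma_uuu = 0.018504, Gamma_uuv = 0.000000, Gamma_uvv = -0.046020, Gamma_vuu = 0.000000, Gamma_vuv = 0.016754, Gamma_vvv = 0.000000
  tau = 1.000000: gamma = (0.166667, 0.666667), gamma' = (-0.333333, 0.833333); Gamma_uuu = 0.000000, Gamma_uuv = 0.000000, Gamma_uvv = 0.000000, Gamma_vuu = 0.000000, Gamma_vuv = 0.000000, Gamma_vvv = 0.000000
step 0: V^u = -0.1250, V^v = -2.0000
step 1: k1 = (0.352941, -0.095628), k2 = (0.208455, -0.080466), k3 = (0.207503, -0.081088), k4 = (0.089000, -0.068088); V <- V + (h/6)(k1 + 2k2 + 2k3 + k4): V^u = -0.0719, V^v = -2.0203
step 2: k1 = (0.089044, -0.068069), k2 = (-0.001841, -0.056180), k3 = (-0.002185, -0.056139), k4 = (-0.063789, -0.044402); V <- V + (h/6)(k1 + 2k2 + 2k3 + k4): V^u = -0.0712, V^v = -2.0343
step 3: k1 = (-0.063759, -0.044416), k2 = (-0.095016, -0.032758), k3 = (-0.095021, -0.032668), k4 = (-0.095045, -0.021200); V <- V + (h/6)(k1 + 2k2 + 2k3 + k4): V^u = -0.0937, V^v = -2.0425
step 4: k1 = (-0.095030, -0.021222), k2 = (-0.063396, -0.010243), k3 = (-0.063330, -0.010279), k4 = (0.000000, 0.000000); V <- V + (h/6)(k1 + 2k2 + 2k3 + k4): V^u = -0.1082, V^v = -2.0451

Answer: V^u = -0.1082, V^v = -2.0451


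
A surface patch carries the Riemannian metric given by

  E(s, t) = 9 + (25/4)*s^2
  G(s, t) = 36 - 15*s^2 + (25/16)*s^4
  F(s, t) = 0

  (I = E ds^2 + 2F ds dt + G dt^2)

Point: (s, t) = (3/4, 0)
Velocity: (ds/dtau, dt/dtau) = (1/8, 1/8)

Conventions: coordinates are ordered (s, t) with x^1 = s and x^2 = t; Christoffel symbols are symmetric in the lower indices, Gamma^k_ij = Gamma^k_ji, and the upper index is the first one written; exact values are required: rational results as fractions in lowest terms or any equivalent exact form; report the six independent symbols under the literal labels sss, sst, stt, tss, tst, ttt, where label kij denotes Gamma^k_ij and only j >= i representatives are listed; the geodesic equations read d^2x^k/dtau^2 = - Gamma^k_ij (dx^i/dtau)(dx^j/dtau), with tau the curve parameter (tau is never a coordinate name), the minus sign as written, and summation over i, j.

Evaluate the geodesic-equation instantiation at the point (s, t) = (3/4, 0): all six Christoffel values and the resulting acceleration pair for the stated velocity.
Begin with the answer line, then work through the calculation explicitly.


Answer: Gamma_sss = 100/267, Gamma_sst = 0, Gamma_stt = 565/712, Gamma_tss = 0, Gamma_tst = -40/113, Gamma_ttt = 0; accelerations (d^2s/dtau^2, d^2t/dtau^2) = (-2495/136704, 5/452)

E = 801/64, F = 0, G = 114921/4096 at the point
E_s = 75/8, E_t = 0, F_s = 0, F_t = 0, G_s = -5085/256, G_t = 0
EG - F^2 = 92051721/262144;  g^inv = (262144/92051721) * [[114921/4096, 0], [0, 801/64]]
first-kind symbols [ij,l] = (1/2)(d_i g_jl + d_j g_il - d_l g_ij): [ss,s] = E_s/2 = 75/16, [ss,t] = F_s - E_t/2 = 0, [st,s] = E_t/2 = 0, [st,t] = G_s/2 = -5085/512, [tt,s] = F_t - G_s/2 = 5085/512, [tt,t] = G_t/2 = 0
Gamma^s_ij = (G*[ij,s] - F*[ij,t])/(EG - F^2), Gamma^t_ij = (E*[ij,t] - F*[ij,s])/(EG - F^2)
Gamma_sss = 100/267, Gamma_sst = 0, Gamma_stt = 565/712, Gamma_tss = 0, Gamma_tst = -40/113, Gamma_ttt = 0
d^2s/dtau^2 = -(Gamma_sss*(1/8)^2 + 2*Gamma_sst*(1/8)*(1/8) + Gamma_stt*(1/8)^2) = -2495/136704
d^2t/dtau^2 = -(Gamma_tss*(1/8)^2 + 2*Gamma_tst*(1/8)*(1/8) + Gamma_ttt*(1/8)^2) = 5/452


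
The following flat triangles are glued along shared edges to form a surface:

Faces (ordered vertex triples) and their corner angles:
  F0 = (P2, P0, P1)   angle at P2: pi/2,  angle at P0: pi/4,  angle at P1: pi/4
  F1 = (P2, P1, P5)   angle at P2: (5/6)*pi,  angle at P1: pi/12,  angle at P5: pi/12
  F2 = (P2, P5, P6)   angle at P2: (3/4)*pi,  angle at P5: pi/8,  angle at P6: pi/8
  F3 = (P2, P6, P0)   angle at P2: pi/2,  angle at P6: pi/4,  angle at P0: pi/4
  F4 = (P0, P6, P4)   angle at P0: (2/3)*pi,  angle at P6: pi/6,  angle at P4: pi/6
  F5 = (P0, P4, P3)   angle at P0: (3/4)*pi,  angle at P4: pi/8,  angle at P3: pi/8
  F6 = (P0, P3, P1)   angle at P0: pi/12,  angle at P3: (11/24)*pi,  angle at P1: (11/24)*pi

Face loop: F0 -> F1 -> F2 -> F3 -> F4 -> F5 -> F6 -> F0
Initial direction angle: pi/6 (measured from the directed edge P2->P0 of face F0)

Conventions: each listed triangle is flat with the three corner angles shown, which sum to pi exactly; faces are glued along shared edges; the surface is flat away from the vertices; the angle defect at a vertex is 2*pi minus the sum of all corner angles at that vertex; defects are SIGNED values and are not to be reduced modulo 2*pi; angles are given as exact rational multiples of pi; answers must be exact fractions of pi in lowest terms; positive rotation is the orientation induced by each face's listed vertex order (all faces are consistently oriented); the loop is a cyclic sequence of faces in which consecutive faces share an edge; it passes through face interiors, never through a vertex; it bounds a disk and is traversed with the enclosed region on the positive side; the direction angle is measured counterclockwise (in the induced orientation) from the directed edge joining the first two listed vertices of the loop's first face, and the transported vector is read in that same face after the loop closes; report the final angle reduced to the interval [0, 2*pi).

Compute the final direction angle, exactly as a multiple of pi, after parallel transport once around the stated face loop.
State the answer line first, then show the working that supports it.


Answer: final direction angle = (19/12)*pi

enclosed vertex P0: corner angles sum to 2*pi, defect = 2*pi - 2*pi = 0
enclosed vertex P2: corner angles sum to (31/12)*pi, defect = 2*pi - (31/12)*pi = (-7/12)*pi
summing the enclosed defects onto the initial angle, mod 2*pi in the induced orientation:
final angle = pi/6 - (7/12)*pi = (19/12)*pi (mod 2*pi)


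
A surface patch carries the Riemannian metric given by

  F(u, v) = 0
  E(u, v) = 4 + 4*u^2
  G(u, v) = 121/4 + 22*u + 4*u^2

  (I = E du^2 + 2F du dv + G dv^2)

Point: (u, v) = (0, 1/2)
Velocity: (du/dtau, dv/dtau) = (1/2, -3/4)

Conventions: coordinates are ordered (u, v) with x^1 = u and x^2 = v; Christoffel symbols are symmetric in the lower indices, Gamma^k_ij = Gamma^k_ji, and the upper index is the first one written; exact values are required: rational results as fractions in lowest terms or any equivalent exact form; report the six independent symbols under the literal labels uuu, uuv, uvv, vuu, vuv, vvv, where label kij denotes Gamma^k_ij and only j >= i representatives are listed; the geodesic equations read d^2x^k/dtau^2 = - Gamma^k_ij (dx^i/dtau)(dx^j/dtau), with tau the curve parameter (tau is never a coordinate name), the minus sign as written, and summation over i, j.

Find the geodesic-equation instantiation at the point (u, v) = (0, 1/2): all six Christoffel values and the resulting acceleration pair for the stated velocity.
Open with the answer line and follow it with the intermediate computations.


Answer: Gamma_uuu = 0, Gamma_uuv = 0, Gamma_uvv = -11/4, Gamma_vuu = 0, Gamma_vuv = 4/11, Gamma_vvv = 0; accelerations (d^2u/dtau^2, d^2v/dtau^2) = (99/64, 3/11)

E = 4, F = 0, G = 121/4 at the point
E_u = 0, E_v = 0, F_u = 0, F_v = 0, G_u = 22, G_v = 0
EG - F^2 = 121;  g^inv = (1/121) * [[121/4, 0], [0, 4]]
first-kind symbols [ij,l] = (1/2)(d_i g_jl + d_j g_il - d_l g_ij): [uu,u] = E_u/2 = 0, [uu,v] = F_u - E_v/2 = 0, [uv,u] = E_v/2 = 0, [uv,v] = G_u/2 = 11, [vv,u] = F_v - G_u/2 = -11, [vv,v] = G_v/2 = 0
Gamma^u_ij = (G*[ij,u] - F*[ij,v])/(EG - F^2), Gamma^v_ij = (E*[ij,v] - F*[ij,u])/(EG - F^2)
Gamma_uuu = 0, Gamma_uuv = 0, Gamma_uvv = -11/4, Gamma_vuu = 0, Gamma_vuv = 4/11, Gamma_vvv = 0
d^2u/dtau^2 = -(Gamma_uuu*(1/2)^2 + 2*Gamma_uuv*(1/2)*(-3/4) + Gamma_uvv*(-3/4)^2) = 99/64
d^2v/dtau^2 = -(Gamma_vuu*(1/2)^2 + 2*Gamma_vuv*(1/2)*(-3/4) + Gamma_vvv*(-3/4)^2) = 3/11


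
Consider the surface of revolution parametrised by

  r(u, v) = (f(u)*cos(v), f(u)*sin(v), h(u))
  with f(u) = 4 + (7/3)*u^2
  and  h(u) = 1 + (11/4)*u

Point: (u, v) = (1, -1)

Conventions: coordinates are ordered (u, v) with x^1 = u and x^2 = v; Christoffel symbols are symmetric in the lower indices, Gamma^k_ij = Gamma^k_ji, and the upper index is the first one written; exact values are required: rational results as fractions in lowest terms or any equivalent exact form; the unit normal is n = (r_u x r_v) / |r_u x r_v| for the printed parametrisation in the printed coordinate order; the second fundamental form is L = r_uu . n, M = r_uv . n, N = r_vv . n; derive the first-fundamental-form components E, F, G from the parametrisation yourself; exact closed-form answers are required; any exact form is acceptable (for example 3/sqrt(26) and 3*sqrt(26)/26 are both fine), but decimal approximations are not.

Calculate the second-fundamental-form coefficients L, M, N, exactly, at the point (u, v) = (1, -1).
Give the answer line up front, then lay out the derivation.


Answer: L = -154/65, M = 0, N = 209/65

f = 19/3, f' = 14/3, f'' = 14/3, h' = 11/4, h'' = 0
E = 4225/144, F = 0, G = 361/9; answer radicand W^2 = 4225/144
unnormalised second-form numerators: l = -77/6, m = 0, n = 209/12; L = l/sqrt(4225/144), and similarly M = m/sqrt(W^2), N = n/sqrt(W^2)


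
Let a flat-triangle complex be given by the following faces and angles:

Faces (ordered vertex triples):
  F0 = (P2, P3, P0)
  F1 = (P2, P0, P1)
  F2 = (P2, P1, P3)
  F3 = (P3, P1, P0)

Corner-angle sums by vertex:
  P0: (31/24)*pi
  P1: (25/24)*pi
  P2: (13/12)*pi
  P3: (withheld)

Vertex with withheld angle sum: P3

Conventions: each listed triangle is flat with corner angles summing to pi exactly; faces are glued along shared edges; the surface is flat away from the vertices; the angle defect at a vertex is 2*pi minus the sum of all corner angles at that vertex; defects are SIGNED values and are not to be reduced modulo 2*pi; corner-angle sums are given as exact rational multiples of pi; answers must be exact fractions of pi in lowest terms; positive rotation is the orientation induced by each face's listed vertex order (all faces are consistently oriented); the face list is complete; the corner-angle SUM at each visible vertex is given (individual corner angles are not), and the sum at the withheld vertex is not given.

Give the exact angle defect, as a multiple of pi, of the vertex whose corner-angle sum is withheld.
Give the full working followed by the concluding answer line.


V = 4, E = 6, F = 4; chi = V - E + F = 2
Gauss-Bonnet: total defect = 2*pi*chi = 4*pi; visible defects sum to (31/12)*pi

Answer: defect(P3) = (17/12)*pi


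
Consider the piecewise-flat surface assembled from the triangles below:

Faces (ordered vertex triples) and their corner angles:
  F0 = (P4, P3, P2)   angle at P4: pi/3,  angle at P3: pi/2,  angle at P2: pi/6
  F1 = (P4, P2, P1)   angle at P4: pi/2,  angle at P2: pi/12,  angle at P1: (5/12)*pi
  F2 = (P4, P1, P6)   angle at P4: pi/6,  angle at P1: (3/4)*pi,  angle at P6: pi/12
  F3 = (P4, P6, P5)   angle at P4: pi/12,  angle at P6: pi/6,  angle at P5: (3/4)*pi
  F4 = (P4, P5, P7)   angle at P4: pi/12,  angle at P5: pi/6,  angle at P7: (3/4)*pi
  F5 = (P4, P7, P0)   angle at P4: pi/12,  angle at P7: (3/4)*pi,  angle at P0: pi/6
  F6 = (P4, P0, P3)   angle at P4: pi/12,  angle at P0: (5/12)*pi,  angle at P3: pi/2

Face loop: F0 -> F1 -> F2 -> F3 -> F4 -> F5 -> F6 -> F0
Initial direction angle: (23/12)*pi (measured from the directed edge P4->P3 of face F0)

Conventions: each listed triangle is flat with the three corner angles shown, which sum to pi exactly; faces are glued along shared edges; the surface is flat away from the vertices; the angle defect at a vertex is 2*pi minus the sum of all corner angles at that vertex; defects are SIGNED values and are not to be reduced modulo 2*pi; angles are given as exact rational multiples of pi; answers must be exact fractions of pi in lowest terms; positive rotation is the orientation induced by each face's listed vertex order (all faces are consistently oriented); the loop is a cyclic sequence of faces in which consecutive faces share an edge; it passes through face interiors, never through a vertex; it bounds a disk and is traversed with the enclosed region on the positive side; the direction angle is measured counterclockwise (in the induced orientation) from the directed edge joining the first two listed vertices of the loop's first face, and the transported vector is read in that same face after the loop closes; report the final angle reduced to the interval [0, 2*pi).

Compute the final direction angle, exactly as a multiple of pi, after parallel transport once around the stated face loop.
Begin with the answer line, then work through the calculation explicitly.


Answer: final direction angle = (7/12)*pi

enclosed vertex P4: corner angles sum to (4/3)*pi, defect = 2*pi - (4/3)*pi = (2/3)*pi
holonomy = initial angle + sum of enclosed defects (mod 2*pi), positive in the induced orientation
final angle = (23/12)*pi + (2/3)*pi = (7/12)*pi (mod 2*pi)


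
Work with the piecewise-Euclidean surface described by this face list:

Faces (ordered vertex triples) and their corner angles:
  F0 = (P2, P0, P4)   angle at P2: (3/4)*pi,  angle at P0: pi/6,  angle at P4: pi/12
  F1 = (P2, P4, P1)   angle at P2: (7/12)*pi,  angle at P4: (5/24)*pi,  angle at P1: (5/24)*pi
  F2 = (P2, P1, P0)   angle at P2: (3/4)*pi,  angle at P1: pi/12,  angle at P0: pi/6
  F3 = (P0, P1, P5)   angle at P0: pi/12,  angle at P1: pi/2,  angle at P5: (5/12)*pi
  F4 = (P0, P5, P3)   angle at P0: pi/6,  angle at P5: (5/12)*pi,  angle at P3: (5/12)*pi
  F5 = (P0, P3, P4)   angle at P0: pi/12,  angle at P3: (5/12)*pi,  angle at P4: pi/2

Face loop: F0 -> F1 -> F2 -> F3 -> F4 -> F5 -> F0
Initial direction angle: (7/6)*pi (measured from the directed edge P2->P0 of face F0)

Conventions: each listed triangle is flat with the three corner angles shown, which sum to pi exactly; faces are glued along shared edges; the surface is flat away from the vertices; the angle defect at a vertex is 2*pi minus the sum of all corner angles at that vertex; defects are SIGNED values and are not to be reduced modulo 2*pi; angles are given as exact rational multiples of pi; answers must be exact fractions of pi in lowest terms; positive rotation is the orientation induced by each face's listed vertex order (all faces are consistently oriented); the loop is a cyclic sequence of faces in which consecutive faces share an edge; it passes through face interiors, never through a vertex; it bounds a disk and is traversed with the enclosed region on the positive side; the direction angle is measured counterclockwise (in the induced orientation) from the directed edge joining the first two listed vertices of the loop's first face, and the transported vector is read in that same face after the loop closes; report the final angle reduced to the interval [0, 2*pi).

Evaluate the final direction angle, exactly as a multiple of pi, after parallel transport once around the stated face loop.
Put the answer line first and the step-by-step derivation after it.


Answer: final direction angle = (5/12)*pi

enclosed vertex P0: corner angles sum to (2/3)*pi, defect = 2*pi - (2/3)*pi = (4/3)*pi
enclosed vertex P2: corner angles sum to (25/12)*pi, defect = 2*pi - (25/12)*pi = -pi/12
summing the enclosed defects onto the initial angle, mod 2*pi in the induced orientation:
final angle = (7/6)*pi + (5/4)*pi = (5/12)*pi (mod 2*pi)


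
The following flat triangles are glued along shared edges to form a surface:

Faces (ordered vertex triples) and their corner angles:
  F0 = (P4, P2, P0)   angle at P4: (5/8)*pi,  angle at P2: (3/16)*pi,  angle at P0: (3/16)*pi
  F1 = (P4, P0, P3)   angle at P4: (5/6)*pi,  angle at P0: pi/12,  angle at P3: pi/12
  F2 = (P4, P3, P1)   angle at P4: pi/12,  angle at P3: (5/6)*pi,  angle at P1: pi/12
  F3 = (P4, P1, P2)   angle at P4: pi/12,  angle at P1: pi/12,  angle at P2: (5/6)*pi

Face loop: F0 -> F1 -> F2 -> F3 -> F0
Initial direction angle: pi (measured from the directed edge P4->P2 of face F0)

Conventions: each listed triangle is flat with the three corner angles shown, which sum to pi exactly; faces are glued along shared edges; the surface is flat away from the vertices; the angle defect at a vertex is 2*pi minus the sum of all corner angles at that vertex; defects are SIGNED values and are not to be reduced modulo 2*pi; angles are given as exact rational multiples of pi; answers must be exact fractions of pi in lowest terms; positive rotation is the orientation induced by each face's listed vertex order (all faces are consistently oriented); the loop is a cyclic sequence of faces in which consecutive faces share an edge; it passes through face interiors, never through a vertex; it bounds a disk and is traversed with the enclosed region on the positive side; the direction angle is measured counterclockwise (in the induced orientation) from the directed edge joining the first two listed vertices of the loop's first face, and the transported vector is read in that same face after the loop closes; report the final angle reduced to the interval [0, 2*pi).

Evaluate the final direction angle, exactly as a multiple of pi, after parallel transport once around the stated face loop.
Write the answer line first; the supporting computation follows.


Answer: final direction angle = (11/8)*pi

enclosed vertex P4: corner angles sum to (13/8)*pi, defect = 2*pi - (13/8)*pi = (3/8)*pi
the rotation equals the total enclosed defect, so the final angle is initial + defects (mod 2*pi)
final angle = pi + (3/8)*pi = (11/8)*pi (mod 2*pi)


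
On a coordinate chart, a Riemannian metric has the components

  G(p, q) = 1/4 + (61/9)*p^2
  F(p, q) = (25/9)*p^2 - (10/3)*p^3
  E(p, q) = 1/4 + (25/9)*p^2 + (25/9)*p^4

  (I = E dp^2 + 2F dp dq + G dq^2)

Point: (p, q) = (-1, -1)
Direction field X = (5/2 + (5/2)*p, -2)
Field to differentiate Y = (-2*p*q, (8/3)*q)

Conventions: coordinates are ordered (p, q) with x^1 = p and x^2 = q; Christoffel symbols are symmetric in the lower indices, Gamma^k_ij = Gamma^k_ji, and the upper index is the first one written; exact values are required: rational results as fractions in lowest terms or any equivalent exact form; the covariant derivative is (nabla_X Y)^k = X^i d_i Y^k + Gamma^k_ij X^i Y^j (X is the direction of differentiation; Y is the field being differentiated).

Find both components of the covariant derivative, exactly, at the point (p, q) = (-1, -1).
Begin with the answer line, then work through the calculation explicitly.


Answer: (nabla_X Y)^p = 143468/1221, (nabla_X Y)^q = -140224/1221

E = 209/36, F = 55/9, G = 253/36 at the point
E_p = -50/3, E_q = 0, F_p = -140/9, F_q = 0, G_p = -122/9, G_q = 0
EG - F^2 = 4477/1296;  g^inv = (1296/4477) * [[253/36, -55/9], [-55/9, 209/36]]
first-kind symbols [ij,l] = (1/2)(d_i g_jl + d_j g_il - d_l g_ij): [pp,p] = E_p/2 = -25/3, [pp,q] = F_p - E_q/2 = -140/9, [pq,p] = E_q/2 = 0, [pq,q] = G_p/2 = -61/9, [qq,p] = F_q - G_p/2 = 61/9, [qq,q] = G_q/2 = 0
Gamma^p_ij = (G*[ij,p] - F*[ij,q])/(EG - F^2), Gamma^q_ij = (E*[ij,q] - F*[ij,p])/(EG - F^2)
Gamma_ppp = 4300/407, Gamma_ppq = 4880/407, Gamma_pqq = 5612/407, Gamma_qpp = -4640/407, Gamma_qpq = -4636/407, Gamma_qqq = -4880/407
X = (0, -2), Y = (-2, -8/3) at the point


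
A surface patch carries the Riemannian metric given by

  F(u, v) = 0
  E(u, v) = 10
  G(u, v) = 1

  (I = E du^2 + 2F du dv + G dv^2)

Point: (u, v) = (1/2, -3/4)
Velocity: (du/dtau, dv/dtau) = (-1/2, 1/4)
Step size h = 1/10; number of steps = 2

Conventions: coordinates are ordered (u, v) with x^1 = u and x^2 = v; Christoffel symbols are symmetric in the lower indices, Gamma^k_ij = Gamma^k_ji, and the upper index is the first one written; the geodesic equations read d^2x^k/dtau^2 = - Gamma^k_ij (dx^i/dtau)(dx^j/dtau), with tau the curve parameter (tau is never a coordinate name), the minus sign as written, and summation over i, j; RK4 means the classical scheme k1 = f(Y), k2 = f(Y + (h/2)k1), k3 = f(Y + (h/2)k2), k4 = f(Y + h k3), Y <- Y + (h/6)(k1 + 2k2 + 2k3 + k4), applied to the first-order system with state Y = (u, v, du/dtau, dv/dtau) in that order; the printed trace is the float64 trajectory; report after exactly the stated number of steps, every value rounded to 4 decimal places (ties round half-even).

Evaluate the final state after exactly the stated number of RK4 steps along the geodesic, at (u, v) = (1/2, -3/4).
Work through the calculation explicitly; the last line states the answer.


f(Y) = (du/dtau, dv/dtau, -Gamma^u_ij Y'^i Y'^j, -Gamma^v_ij Y'^i Y'^j) with the Gammas evaluated at the stage position; h = 0.100000; intermediate values shown to 6 dp
step 0: u = 0.5000, v = -0.7500, du/dtau = -0.5000, dv/dtau = 0.2500
step 1:
  k1: at (u, v) = (0.500000, -0.750000), (du/dtau, dv/dtau) = (-0.500000, 0.250000); Gamma_uuu = 0.000000, Gamma_uuv = 0.000000, Gamma_uvv = 0.000000, Gamma_vuu = 0.000000, Gamma_vuv = 0.000000, Gamma_vvv = 0.000000; k1 = (-0.500000, 0.250000, 0.000000, 0.000000)
  k2: at (u, v) = (0.475000, -0.737500), (du/dtau, dv/dtau) = (-0.500000, 0.250000); Gamma_uuu = 0.000000, Gamma_uuv = 0.000000, Gamma_uvv = 0.000000, Gamma_vuu = 0.000000, Gamma_vuv = 0.000000, Gamma_vvv = 0.000000; k2 = (-0.500000, 0.250000, 0.000000, 0.000000)
  k3: at (u, v) = (0.475000, -0.737500), (du/dtau, dv/dtau) = (-0.500000, 0.250000); Gamma_uuu = 0.000000, Gamma_uuv = 0.000000, Gamma_uvv = 0.000000, Gamma_vuu = 0.000000, Gamma_vuv = 0.000000, Gamma_vvv = 0.000000; k3 = (-0.500000, 0.250000, 0.000000, 0.000000)
  k4: at (u, v) = (0.450000, -0.725000), (du/dtau, dv/dtau) = (-0.500000, 0.250000); Gamma_uuu = 0.000000, Gamma_uuv = 0.000000, Gamma_uvv = 0.000000, Gamma_vuu = 0.000000, Gamma_vuv = 0.000000, Gamma_vvv = 0.000000; k4 = (-0.500000, 0.250000, 0.000000, 0.000000)
  Y <- Y + (h/6)(k1 + 2k2 + 2k3 + k4): u = 0.4500, v = -0.7250, du/dtau = -0.5000, dv/dtau = 0.2500
step 2:
  k1: at (u, v) = (0.450000, -0.725000), (du/dtau, dv/dtau) = (-0.500000, 0.250000); Gamma_uuu = 0.000000, Gamma_uuv = 0.000000, Gamma_uvv = 0.000000, Gamma_vuu = 0.000000, Gamma_vuv = 0.000000, Gamma_vvv = 0.000000; k1 = (-0.500000, 0.250000, 0.000000, 0.000000)
  k2: at (u, v) = (0.425000, -0.712500), (du/dtau, dv/dtau) = (-0.500000, 0.250000); Gamma_uuu = 0.000000, Gamma_uuv = 0.000000, Gamma_uvv = 0.000000, Gamma_vuu = 0.000000, Gamma_vuv = 0.000000, Gamma_vvv = 0.000000; k2 = (-0.500000, 0.250000, 0.000000, 0.000000)
  k3: at (u, v) = (0.425000, -0.712500), (du/dtau, dv/dtau) = (-0.500000, 0.250000); Gamma_uuu = 0.000000, Gamma_uuv = 0.000000, Gamma_uvv = 0.000000, Gamma_vuu = 0.000000, Gamma_vuv = 0.000000, Gamma_vvv = 0.000000; k3 = (-0.500000, 0.250000, 0.000000, 0.000000)
  k4: at (u, v) = (0.400000, -0.700000), (du/dtau, dv/dtau) = (-0.500000, 0.250000); Gamma_uuu = 0.000000, Gamma_uuv = 0.000000, Gamma_uvv = 0.000000, Gamma_vuu = 0.000000, Gamma_vuv = 0.000000, Gamma_vvv = 0.000000; k4 = (-0.500000, 0.250000, 0.000000, 0.000000)
  Y <- Y + (h/6)(k1 + 2k2 + 2k3 + k4): u = 0.4000, v = -0.7000, du/dtau = -0.5000, dv/dtau = 0.2500

Answer: u = 0.4000, v = -0.7000, du/dtau = -0.5000, dv/dtau = 0.2500


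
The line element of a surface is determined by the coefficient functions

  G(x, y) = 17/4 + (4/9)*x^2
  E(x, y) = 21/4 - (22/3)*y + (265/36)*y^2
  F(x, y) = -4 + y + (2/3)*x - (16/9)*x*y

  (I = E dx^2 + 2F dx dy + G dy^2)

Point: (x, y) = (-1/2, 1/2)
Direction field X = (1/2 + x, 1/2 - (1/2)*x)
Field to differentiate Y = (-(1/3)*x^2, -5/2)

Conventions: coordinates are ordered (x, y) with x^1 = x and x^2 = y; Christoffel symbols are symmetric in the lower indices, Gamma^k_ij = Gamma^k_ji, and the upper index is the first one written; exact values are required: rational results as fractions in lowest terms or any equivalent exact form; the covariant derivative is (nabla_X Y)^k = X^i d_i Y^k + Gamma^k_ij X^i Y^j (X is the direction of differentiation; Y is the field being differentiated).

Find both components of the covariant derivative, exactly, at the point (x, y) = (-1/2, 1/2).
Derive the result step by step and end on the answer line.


E = 493/144, F = -61/18, G = 157/36 at the point
E_x = 0, E_y = 1/36, F_x = -2/9, F_y = 17/9, G_x = -4/9, G_y = 0
EG - F^2 = 1985/576;  g^inv = (576/1985) * [[157/36, 61/18], [61/18, 493/144]]
first-kind symbols [ij,l] = (1/2)(d_i g_jl + d_j g_il - d_l g_ij): [xx,x] = E_x/2 = 0, [xx,y] = F_x - E_y/2 = -17/72, [xy,x] = E_y/2 = 1/72, [xy,y] = G_x/2 = -2/9, [yy,x] = F_y - G_x/2 = 19/9, [yy,y] = G_y/2 = 0
Gamma^x_ij = (G*[ij,x] - F*[ij,y])/(EG - F^2), Gamma^y_ij = (E*[ij,y] - F*[ij,x])/(EG - F^2)
Gamma_xxx = -4148/17865, Gamma_xxy = -718/3573, Gamma_xyy = 47728/17865, Gamma_yxx = -8381/35730, Gamma_yxy = -740/3573, Gamma_yyy = 37088/17865
X = (0, 3/4), Y = (-1/12, -5/2) at the point

Answer: (nabla_X Y)^x = -142825/28584, (nabla_X Y)^y = -55447/14292


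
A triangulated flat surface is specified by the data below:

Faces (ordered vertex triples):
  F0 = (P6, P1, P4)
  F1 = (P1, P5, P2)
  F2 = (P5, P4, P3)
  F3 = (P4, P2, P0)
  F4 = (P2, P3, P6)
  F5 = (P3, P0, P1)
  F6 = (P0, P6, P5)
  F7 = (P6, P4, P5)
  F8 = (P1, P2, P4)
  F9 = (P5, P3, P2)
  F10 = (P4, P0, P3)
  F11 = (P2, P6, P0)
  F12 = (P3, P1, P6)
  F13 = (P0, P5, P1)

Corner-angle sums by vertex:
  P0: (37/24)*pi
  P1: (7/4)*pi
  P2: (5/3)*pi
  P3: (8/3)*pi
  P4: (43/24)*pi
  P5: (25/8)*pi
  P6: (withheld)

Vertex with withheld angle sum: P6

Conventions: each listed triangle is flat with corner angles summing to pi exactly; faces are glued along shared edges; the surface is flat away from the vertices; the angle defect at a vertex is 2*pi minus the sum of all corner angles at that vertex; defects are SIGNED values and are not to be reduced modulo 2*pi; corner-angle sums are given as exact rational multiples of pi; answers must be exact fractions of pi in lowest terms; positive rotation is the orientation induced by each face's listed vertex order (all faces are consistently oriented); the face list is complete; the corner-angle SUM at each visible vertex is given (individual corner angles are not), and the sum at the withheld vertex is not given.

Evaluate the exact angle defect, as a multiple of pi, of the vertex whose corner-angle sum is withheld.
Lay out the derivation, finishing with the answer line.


V = 7, E = 21, F = 14; chi = V - E + F = 0
Gauss-Bonnet: total defect = 2*pi*chi = 0; visible defects sum to (-13/24)*pi

Answer: defect(P6) = (13/24)*pi


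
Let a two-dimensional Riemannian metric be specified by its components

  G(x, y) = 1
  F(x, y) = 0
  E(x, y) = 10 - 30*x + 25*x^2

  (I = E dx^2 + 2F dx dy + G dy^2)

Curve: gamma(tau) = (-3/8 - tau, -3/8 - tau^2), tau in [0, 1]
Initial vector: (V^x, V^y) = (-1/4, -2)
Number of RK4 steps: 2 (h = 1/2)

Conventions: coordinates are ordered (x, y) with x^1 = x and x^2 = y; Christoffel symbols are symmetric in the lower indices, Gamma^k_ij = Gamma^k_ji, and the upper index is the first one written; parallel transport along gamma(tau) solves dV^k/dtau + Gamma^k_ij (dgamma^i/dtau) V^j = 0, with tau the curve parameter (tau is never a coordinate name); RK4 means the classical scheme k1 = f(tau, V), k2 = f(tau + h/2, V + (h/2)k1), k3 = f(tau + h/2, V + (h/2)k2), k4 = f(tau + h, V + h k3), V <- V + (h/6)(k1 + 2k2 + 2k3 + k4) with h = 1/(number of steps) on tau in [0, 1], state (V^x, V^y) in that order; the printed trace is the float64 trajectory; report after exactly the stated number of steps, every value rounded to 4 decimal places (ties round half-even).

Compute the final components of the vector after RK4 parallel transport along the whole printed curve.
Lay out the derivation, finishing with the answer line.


gamma'(tau) = (-1, -2*tau); f(tau, V)^k = -Gamma^k_ij(gamma(tau)) gamma'^i(tau) V^j; h = 1/2; intermediate values shown to 6 dp
curve data and Christoffel symbols at the stage parameters:
  tau = 0.000000: gamma = (-0.375000, -0.375000), gamma' = (-1.000000, 0.000000); Gamma_xxx = -0.984227, Gamma_xxy = 0.000000, Gamma_xyy = 0.000000, Gamma_yxx = 0.000000, Gamma_yxy = 0.000000, Gamma_yyy = 0.000000
  tau = 0.250000: gamma = (-0.625000, -0.437500), gamma' = (-1.000000, -0.500000); Gamma_xxx = -0.795132, Gamma_xxy = 0.000000, Gamma_xyy = 0.000000, Gamma_yxx = 0.000000, Gamma_yxy = 0.000000, Gamma_yyy = 0.000000
  tau = 0.500000: gamma = (-0.875000, -0.625000), gamma' = (-1.000000, -1.000000); Gamma_xxx = -0.665726, Gamma_xxy = 0.000000, Gamma_xyy = 0.000000, Gamma_yxx = 0.000000, Gamma_yxy = 0.000000, Gamma_yyy = 0.000000
  tau = 0.750000: gamma = (-1.125000, -0.937500), gamma' = (-1.000000, -1.500000); Gamma_xxx = -0.572021, Gamma_xxy = 0.000000, Gamma_xyy = 0.000000, Gamma_yxx = 0.000000, Gamma_yxy = 0.000000, Gamma_yyy = 0.000000
  tau = 1.000000: gamma = (-1.375000, -1.375000), gamma' = (-1.000000, -2.000000); Gamma_xxx = -0.501190, Gamma_xxy = 0.000000, Gamma_xyy = 0.000000, Gamma_yxx = 0.000000, Gamma_yxy = 0.000000, Gamma_yyy = 0.000000
step 0: V^x = -0.2500, V^y = -2.0000
step 1: k1 = (0.246057, 0.000000), k2 = (0.149871, 0.000000), k3 = (0.168991, 0.000000), k4 = (0.110181, 0.000000); V <- V + (h/6)(k1 + 2k2 + 2k3 + k4): V^x = -0.1672, V^y = -2.0000
step 2: k1 = (0.111289, 0.000000), k2 = (0.079710, 0.000000), k3 = (0.084226, 0.000000), k4 = (0.062677, 0.000000); V <- V + (h/6)(k1 + 2k2 + 2k3 + k4): V^x = -0.1254, V^y = -2.0000

Answer: V^x = -0.1254, V^y = -2.0000


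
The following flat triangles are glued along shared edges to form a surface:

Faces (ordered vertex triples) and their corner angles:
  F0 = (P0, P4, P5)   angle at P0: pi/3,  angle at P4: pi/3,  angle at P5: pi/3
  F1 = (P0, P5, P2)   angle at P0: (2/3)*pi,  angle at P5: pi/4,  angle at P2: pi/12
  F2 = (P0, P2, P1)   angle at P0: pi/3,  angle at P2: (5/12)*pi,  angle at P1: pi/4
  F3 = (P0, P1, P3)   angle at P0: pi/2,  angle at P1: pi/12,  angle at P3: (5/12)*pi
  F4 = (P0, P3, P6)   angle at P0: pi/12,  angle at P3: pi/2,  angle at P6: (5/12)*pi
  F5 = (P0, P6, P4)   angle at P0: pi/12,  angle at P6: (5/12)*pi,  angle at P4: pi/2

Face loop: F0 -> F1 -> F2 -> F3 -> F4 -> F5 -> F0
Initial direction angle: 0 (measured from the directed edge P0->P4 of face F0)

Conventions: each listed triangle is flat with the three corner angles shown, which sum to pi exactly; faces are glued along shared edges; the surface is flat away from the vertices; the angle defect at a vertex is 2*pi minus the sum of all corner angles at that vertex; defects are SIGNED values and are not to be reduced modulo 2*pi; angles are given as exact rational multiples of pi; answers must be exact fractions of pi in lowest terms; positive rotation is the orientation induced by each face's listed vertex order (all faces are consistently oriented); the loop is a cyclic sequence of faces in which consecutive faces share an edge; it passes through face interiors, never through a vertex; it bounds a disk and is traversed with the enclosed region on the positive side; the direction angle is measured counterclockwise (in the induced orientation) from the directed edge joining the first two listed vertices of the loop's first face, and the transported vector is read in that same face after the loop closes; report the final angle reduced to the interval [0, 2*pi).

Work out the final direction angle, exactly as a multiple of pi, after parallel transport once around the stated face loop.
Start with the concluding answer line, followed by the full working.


Answer: final direction angle = 0

enclosed vertex P0: corner angles sum to 2*pi, defect = 2*pi - 2*pi = 0
transport around the loop rotates by the sum of enclosed defects; add to the initial angle mod 2*pi
final angle = 0 + 0 = 0 (mod 2*pi)
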